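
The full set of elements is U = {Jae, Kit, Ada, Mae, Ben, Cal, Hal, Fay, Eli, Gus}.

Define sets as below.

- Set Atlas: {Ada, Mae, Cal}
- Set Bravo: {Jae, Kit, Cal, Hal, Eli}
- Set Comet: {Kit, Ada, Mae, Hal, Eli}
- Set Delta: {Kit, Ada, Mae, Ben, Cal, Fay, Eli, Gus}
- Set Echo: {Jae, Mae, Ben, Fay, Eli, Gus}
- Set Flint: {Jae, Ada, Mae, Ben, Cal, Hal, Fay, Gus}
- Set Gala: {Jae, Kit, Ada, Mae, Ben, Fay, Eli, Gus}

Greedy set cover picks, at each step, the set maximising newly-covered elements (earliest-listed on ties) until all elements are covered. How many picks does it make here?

Greedy: pick Delta (covers 8 new) → pick Bravo (covers 2 new). Total picks: 2.

2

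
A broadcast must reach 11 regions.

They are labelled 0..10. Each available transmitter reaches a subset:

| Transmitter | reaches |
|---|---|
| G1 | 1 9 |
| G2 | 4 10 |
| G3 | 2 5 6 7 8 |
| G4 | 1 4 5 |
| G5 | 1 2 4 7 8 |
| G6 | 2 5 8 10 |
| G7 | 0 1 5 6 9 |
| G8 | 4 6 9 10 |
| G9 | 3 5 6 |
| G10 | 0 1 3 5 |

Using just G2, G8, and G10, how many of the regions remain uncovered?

3

Union of G2, G8, G10 = {0, 1, 3, 4, 5, 6, 9, 10}.
Not covered: 2, 7, 8 — 3 regions.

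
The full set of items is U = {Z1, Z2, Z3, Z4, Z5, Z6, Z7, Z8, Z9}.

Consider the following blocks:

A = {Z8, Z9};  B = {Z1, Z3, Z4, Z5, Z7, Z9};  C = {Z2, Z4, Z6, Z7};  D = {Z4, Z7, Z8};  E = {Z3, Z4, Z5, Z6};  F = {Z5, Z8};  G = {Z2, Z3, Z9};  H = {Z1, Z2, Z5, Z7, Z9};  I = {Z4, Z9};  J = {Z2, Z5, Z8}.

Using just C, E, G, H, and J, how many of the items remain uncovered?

0

Union of C, E, G, H, J = {Z1, Z2, Z3, Z4, Z5, Z6, Z7, Z8, Z9} — that's every item, so 0 are uncovered.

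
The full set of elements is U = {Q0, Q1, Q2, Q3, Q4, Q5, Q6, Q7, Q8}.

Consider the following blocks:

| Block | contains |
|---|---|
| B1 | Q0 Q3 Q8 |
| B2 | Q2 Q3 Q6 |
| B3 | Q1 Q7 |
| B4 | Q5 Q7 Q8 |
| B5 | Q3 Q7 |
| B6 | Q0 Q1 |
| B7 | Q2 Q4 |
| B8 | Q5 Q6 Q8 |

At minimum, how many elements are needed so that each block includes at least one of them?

Take H = {Q0, Q4, Q6, Q7}. Each listed block contains at least one of these, so H is a hitting set of size 4.
The blocks B5, B6, B7, B8 are pairwise disjoint, so any hitting set needs a separate element for each — at least 4. Hence 4 is optimal.

4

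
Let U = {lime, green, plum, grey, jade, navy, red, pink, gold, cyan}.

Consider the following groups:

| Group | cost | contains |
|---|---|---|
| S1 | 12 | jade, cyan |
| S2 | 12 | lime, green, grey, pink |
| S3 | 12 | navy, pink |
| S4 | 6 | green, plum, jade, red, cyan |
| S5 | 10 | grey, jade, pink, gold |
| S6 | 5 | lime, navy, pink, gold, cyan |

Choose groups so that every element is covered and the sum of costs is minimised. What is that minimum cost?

S4, S5, S6 together cover every element (S4 ∪ S5 ∪ S6 = {lime, green, plum, grey, jade, navy, red, pink, gold, cyan}); total cost 6 + 10 + 5 = 21.
No covering selection has total cost below 21.

21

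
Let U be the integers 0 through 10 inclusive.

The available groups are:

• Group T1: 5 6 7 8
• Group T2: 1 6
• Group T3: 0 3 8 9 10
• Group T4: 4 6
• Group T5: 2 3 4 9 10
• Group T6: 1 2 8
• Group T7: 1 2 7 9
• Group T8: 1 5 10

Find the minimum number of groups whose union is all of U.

T1, T2, T3, and T5 cover everything between them: the union {0, 1, 2, 3, 4, 5, 6, 7, 8, 9, 10} is all of U.
No 3 of the 8 groups cover everything (all 56 combinations miss at least one element), so 4 is optimal.

4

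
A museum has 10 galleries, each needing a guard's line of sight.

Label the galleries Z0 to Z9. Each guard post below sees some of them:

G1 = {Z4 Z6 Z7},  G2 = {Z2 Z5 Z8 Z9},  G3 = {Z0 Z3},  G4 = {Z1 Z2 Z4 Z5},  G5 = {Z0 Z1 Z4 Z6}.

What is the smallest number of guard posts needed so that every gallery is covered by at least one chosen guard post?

Take {G1, G2, G3, G5}. Their union is {Z0, Z1, Z2, Z3, Z4, Z5, Z6, Z7, Z8, Z9}, which is all 10 galleries.
No 3 of the 5 guard posts cover everything (all 10 combinations miss at least one gallery), so 4 is optimal.

4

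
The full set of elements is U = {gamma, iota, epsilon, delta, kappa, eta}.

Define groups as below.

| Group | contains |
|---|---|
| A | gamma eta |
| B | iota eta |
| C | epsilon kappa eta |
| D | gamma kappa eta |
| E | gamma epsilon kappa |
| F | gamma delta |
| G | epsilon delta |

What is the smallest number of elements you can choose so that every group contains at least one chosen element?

3

The 3 elements {epsilon, delta, eta} hit every group.
No choice of 2 elements meets every group, so 3 is the minimum.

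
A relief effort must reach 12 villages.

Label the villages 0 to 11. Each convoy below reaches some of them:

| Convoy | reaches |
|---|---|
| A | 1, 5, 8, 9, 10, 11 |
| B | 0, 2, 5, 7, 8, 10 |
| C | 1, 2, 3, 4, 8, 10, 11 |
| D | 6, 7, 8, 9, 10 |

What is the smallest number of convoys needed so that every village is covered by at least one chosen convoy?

B and C and D together: B ∪ C ∪ D = {0, 1, 2, 3, 4, 5, 6, 7, 8, 9, 10, 11} — every village is covered.
Only B contains 0, so B is forced; the remaining 6 villages need at least 2 more convoys (each remaining convoy adds at most 4) — so at least 3 convoys are needed, and 3 is optimal.

3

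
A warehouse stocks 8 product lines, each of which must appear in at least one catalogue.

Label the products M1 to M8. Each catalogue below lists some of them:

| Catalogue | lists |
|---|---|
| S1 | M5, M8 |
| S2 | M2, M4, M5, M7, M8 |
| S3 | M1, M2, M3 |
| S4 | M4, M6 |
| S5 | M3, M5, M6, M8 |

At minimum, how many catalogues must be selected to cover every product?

Take {S2, S3, S5}. Their union is {M1, M2, M3, M4, M5, M6, M7, M8}, which is all 8 products.
Only S3 contains M1, so S3 is forced; the remaining 5 products need at least 2 more catalogues (each remaining catalogue adds at most 4) — so at least 3 catalogues are needed, and 3 is optimal.

3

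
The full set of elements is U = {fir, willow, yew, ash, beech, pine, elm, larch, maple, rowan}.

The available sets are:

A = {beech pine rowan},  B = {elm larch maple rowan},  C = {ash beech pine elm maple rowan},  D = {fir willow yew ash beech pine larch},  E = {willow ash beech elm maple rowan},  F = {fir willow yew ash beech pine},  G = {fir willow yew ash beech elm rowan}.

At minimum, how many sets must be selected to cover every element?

Take {D, E}. Their union is {fir, willow, yew, ash, beech, pine, elm, larch, maple, rowan}, which is all 10 elements.
No single set has all 10 elements (the largest, D, has 7), so 2 is optimal.

2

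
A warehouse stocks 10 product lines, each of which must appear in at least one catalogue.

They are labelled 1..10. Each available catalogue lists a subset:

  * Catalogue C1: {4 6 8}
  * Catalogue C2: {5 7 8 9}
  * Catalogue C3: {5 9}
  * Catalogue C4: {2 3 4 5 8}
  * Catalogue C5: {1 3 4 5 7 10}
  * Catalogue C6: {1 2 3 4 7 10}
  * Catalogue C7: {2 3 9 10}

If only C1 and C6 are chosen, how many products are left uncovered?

2

Union of C1, C6 = {1, 2, 3, 4, 6, 7, 8, 10}.
Not covered: 5, 9 — 2 products.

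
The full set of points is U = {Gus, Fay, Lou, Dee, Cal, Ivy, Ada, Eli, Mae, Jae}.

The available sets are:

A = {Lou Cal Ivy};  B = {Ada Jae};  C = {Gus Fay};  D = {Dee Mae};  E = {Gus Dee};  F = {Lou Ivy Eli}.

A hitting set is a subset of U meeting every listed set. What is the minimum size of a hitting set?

4

The 4 points {Gus, Lou, Dee, Ada} hit every set.
The sets A, B, C, D are pairwise disjoint, so any hitting set needs a separate point for each — at least 4. Hence 4 is optimal.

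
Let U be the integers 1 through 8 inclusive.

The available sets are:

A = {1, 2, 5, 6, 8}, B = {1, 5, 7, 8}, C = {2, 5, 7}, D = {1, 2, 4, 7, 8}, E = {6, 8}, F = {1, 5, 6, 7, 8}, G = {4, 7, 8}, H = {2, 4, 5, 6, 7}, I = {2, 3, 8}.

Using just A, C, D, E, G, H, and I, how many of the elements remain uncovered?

Union of A, C, D, E, G, H, I = {1, 2, 3, 4, 5, 6, 7, 8} — that's every element, so 0 are uncovered.

0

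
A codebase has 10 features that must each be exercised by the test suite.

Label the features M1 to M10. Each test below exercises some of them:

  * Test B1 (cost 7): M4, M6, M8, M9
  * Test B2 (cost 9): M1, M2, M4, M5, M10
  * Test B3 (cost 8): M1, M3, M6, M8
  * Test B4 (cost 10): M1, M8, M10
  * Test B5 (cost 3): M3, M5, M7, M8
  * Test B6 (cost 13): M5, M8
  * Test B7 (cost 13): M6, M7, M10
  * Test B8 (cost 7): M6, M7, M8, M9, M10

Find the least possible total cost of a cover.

19

B1, B2, B5 together cover every feature (B1 ∪ B2 ∪ B5 = {M1, M2, M3, M4, M5, M6, M7, M8, M9, M10}); total cost 7 + 9 + 3 = 19.
No covering selection has total cost below 19.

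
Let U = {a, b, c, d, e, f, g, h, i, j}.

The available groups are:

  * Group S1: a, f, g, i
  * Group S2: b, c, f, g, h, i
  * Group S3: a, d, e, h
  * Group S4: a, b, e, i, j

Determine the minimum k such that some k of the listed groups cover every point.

S2 and S3 and S4 together: S2 ∪ S3 ∪ S4 = {a, b, c, d, e, f, g, h, i, j} — every point is covered.
Only S2 contains c, so S2 is forced; the remaining 4 points need at least 2 more groups (each remaining group adds at most 3) — so at least 3 groups are needed, and 3 is optimal.

3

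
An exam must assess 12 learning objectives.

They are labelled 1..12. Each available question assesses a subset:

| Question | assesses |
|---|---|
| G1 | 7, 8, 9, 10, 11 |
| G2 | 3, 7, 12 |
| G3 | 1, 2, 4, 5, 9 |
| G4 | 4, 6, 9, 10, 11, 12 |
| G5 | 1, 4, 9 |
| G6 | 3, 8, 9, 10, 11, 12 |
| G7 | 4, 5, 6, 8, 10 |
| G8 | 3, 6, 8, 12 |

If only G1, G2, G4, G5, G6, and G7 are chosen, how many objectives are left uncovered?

1

Union of G1, G2, G4, G5, G6, G7 = {1, 3, 4, 5, 6, 7, 8, 9, 10, 11, 12}.
Not covered: 2 — 1 objective.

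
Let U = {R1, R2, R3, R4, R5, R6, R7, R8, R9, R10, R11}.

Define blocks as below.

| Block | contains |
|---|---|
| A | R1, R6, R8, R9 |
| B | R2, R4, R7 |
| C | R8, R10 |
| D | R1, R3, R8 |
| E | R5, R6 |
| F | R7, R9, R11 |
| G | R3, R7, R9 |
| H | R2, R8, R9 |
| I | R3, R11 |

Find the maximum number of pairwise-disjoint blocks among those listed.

4

B, C, E, I are pairwise disjoint (B={R2,R4,R7}; C={R8,R10}; E={R5,R6}; I={R3,R11}).
Every remaining block overlaps one of these, and no 5 of the listed blocks are pairwise disjoint, so 4 is the maximum.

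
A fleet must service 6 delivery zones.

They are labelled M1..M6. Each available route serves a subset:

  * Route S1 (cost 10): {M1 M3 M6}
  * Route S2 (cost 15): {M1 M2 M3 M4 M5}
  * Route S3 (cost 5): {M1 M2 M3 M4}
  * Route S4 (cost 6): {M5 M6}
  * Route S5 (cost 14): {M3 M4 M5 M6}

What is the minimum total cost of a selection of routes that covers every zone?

S3, S4 together cover every zone (S3 ∪ S4 = {M1, M2, M3, M4, M5, M6}); total cost 5 + 6 = 11.
No covering selection has total cost below 11.

11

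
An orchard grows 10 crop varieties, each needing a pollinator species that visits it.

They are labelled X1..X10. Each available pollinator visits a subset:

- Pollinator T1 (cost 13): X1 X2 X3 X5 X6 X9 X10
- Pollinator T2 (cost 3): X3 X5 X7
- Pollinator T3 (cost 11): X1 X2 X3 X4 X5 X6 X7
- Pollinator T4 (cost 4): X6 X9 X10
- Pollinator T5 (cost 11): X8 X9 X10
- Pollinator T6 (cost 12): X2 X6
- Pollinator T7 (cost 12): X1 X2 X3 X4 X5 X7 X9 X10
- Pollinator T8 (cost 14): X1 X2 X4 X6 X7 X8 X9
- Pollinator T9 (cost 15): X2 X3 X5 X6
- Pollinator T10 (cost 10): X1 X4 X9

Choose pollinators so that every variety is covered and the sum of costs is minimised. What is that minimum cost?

T2, T4, T8 together cover every variety (T2 ∪ T4 ∪ T8 = {X1, X2, X3, X4, X5, X6, X7, X8, X9, X10}); total cost 3 + 4 + 14 = 21.
No covering selection has total cost below 21.

21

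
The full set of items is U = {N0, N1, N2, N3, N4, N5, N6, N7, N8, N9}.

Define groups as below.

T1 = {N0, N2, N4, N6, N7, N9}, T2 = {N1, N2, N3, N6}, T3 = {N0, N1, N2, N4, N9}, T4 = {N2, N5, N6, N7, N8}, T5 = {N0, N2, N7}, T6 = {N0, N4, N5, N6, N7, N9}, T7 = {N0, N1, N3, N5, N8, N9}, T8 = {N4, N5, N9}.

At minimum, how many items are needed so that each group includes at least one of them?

2

The 2 items {N2, N5} hit every group.
The groups T2, T8 are pairwise disjoint, so any hitting set needs a separate item for each — at least 2. Hence 2 is optimal.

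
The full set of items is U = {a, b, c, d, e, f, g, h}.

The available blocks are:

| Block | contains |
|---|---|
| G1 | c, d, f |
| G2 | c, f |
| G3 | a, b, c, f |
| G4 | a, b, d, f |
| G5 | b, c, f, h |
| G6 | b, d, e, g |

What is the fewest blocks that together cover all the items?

G4 and G5 and G6 together: G4 ∪ G5 ∪ G6 = {a, b, c, d, e, f, g, h} — every item is covered.
Only G6 contains e, so G6 is forced; the remaining 4 items need at least 2 more blocks (each remaining block adds at most 3) — so at least 3 blocks are needed, and 3 is optimal.

3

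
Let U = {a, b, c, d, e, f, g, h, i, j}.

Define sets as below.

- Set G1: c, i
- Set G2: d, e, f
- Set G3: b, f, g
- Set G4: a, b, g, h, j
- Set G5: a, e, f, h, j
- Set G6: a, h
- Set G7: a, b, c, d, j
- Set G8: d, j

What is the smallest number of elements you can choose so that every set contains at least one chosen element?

The 4 elements {d, g, h, i} hit every set.
The sets G1, G3, G6, G8 are pairwise disjoint, so any hitting set needs a separate element for each — at least 4. Hence 4 is optimal.

4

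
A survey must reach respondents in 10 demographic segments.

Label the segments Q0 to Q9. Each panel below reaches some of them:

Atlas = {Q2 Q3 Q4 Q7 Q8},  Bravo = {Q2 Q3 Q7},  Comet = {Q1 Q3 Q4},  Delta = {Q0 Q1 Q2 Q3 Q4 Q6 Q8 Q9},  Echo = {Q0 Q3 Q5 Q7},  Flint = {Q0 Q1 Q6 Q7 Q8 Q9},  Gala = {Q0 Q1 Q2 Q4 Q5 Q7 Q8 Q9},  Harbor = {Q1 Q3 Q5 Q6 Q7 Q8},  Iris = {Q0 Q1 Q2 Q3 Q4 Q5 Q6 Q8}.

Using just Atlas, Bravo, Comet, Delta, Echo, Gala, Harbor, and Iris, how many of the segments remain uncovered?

0

Union of Atlas, Bravo, Comet, Delta, Echo, Gala, Harbor, Iris = {Q0, Q1, Q2, Q3, Q4, Q5, Q6, Q7, Q8, Q9} — that's every segment, so 0 are uncovered.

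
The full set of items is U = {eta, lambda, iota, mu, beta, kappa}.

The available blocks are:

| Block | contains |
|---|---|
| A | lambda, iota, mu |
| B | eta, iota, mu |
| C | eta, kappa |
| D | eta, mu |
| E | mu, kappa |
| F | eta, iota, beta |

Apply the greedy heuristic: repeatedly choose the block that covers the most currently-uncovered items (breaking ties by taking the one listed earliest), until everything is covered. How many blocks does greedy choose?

3

Greedy: pick A (covers 3 new) → pick C (covers 2 new) → pick F (covers 1 new). Total picks: 3.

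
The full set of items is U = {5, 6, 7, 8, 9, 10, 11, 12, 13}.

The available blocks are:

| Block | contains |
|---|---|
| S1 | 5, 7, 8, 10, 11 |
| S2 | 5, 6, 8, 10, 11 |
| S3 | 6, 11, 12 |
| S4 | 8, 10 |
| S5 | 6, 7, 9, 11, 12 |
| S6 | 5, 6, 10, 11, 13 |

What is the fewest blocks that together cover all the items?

S2 and S5 and S6 together: S2 ∪ S5 ∪ S6 = {5, 6, 7, 8, 9, 10, 11, 12, 13} — every item is covered.
Only S5 contains 9, so S5 is forced; the remaining 4 items need at least 2 more blocks (each remaining block adds at most 3) — so at least 3 blocks are needed, and 3 is optimal.

3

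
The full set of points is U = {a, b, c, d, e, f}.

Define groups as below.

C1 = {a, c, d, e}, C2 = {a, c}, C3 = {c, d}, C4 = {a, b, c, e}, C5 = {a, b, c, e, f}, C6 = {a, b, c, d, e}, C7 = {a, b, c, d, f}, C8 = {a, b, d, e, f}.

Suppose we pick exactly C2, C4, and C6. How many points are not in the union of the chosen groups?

Union of C2, C4, C6 = {a, b, c, d, e}.
Not covered: f — 1 point.

1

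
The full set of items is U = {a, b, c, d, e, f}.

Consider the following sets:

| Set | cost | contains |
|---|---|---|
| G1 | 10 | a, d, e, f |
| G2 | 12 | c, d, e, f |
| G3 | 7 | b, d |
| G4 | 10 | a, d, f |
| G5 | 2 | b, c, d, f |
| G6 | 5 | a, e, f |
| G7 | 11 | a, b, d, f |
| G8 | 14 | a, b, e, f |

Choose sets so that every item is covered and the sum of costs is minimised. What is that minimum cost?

7

G5, G6 together cover every item (G5 ∪ G6 = {a, b, c, d, e, f}); total cost 2 + 5 = 7.
No covering selection has total cost below 7.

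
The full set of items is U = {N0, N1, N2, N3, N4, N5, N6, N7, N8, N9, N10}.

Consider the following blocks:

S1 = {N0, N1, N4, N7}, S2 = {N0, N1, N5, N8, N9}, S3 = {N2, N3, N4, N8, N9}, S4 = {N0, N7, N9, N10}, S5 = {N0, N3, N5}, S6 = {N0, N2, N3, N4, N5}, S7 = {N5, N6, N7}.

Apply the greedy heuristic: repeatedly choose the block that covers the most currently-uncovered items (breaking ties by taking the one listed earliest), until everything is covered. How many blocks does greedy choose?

Greedy: pick S2 (covers 5 new) → pick S3 (covers 3 new) → pick S4 (covers 2 new) → pick S7 (covers 1 new). Total picks: 4.

4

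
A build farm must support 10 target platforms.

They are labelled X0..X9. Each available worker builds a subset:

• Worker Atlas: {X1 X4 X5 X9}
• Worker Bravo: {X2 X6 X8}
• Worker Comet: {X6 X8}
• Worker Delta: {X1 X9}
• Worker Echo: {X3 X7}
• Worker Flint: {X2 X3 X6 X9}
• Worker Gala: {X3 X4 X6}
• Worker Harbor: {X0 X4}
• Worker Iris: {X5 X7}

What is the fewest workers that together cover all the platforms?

4

Atlas and Bravo and Echo and Harbor together: Atlas ∪ Bravo ∪ Echo ∪ Harbor = {X0, X1, X2, X3, X4, X5, X6, X7, X8, X9} — every platform is covered.
No 3 of the 9 workers cover everything (all 84 combinations miss at least one platform), so 4 is optimal.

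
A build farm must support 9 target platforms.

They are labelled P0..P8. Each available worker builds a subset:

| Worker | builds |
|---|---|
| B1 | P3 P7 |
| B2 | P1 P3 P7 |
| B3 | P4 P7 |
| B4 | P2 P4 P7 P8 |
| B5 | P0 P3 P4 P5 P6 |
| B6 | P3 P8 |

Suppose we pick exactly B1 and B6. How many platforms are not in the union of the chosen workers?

Union of B1, B6 = {P3, P7, P8}.
Not covered: P0, P1, P2, P4, P5, P6 — 6 platforms.

6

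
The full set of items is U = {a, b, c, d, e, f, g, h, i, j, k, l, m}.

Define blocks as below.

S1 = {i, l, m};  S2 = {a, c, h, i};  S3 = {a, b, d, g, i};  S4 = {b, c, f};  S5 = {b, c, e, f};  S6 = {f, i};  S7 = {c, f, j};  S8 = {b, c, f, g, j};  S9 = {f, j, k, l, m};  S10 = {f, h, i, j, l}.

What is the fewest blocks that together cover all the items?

4

Take {S2, S3, S5, S9}. Their union is {a, b, c, d, e, f, g, h, i, j, k, l, m}, which is all 13 items.
Only S5 contains e, so S5 is forced; the remaining 9 items need at least 3 more blocks (each remaining block adds at most 4) — so at least 4 blocks are needed, and 4 is optimal.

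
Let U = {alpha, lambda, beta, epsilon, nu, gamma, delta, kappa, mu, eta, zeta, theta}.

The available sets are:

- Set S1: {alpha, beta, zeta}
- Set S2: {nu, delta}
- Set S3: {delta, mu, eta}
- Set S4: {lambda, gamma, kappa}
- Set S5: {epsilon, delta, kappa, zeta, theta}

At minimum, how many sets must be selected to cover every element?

5

Take {S1, S2, S3, S4, S5}. Their union is {alpha, lambda, beta, epsilon, nu, gamma, delta, kappa, mu, eta, zeta, theta}, which is all 12 elements.
Only S5 contains epsilon, so S5 is forced; the remaining 7 elements need at least 4 more sets (each remaining set adds at most 2) — so at least 5 sets are needed, and 5 is optimal.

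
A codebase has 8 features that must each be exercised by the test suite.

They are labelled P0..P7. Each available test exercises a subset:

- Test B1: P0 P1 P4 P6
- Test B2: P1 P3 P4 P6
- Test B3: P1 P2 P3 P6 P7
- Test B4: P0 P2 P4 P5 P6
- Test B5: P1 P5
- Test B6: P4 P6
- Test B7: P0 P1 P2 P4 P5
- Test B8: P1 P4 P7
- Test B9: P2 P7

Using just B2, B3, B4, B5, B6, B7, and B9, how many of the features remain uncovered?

Union of B2, B3, B4, B5, B6, B7, B9 = {P0, P1, P2, P3, P4, P5, P6, P7} — that's every feature, so 0 are uncovered.

0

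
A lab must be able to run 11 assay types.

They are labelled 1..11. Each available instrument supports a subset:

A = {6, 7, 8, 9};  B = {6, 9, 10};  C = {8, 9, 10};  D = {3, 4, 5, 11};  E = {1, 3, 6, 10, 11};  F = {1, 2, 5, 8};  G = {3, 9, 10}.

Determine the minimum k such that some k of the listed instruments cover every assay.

Take {A, C, D, F}. Their union is {1, 2, 3, 4, 5, 6, 7, 8, 9, 10, 11}, which is all 11 assays.
No 3 of the 7 instruments cover everything (all 35 combinations miss at least one assay), so 4 is optimal.

4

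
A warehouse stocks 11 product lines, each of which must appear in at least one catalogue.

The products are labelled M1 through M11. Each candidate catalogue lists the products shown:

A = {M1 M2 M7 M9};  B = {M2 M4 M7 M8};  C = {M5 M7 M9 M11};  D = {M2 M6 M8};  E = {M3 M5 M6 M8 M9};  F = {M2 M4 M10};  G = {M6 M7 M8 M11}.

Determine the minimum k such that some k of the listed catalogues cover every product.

4

Take {A, E, F, G}. Their union is {M1, M2, M3, M4, M5, M6, M7, M8, M9, M10, M11}, which is all 11 products.
No 3 of the 7 catalogues cover everything (all 35 combinations miss at least one product), so 4 is optimal.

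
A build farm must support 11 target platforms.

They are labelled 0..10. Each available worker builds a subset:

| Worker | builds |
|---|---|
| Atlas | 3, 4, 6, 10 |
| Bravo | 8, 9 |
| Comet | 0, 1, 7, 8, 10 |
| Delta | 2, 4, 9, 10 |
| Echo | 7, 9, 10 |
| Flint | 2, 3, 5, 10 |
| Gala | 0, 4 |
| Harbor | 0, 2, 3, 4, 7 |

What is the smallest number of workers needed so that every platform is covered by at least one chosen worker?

4

Atlas and Bravo and Comet and Flint together: Atlas ∪ Bravo ∪ Comet ∪ Flint = {0, 1, 2, 3, 4, 5, 6, 7, 8, 9, 10} — every platform is covered.
No 3 of the 8 workers cover everything (all 56 combinations miss at least one platform), so 4 is optimal.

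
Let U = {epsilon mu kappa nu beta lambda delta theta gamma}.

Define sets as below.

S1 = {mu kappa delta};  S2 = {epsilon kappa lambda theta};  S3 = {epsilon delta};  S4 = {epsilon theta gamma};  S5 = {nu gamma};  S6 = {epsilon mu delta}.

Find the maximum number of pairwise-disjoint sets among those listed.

2

S5, S6 are pairwise disjoint (S5={nu,gamma}; S6={epsilon,mu,delta}).
Every remaining set overlaps one of these, and no 3 of the listed sets are pairwise disjoint, so 2 is the maximum.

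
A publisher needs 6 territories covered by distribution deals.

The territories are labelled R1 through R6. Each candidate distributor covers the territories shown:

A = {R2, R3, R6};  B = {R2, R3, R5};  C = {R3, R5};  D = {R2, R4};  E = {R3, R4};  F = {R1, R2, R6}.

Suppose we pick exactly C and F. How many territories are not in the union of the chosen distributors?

Union of C, F = {R1, R2, R3, R5, R6}.
Not covered: R4 — 1 territory.

1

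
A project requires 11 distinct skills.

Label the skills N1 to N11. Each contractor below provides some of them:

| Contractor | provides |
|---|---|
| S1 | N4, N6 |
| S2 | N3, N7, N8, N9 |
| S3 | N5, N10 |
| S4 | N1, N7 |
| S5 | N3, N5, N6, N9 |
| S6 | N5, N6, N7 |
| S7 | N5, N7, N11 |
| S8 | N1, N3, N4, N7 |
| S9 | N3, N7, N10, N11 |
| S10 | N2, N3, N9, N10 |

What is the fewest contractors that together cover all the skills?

5

S2 and S5 and S7 and S8 and S10 together: S2 ∪ S5 ∪ S7 ∪ S8 ∪ S10 = {N1, N2, N3, N4, N5, N6, N7, N8, N9, N10, N11} — every skill is covered.
Only S2 contains N8, so S2 is forced; the remaining 7 skills need at least 4 more contractors (each remaining contractor adds at most 2) — so at least 5 contractors are needed, and 5 is optimal.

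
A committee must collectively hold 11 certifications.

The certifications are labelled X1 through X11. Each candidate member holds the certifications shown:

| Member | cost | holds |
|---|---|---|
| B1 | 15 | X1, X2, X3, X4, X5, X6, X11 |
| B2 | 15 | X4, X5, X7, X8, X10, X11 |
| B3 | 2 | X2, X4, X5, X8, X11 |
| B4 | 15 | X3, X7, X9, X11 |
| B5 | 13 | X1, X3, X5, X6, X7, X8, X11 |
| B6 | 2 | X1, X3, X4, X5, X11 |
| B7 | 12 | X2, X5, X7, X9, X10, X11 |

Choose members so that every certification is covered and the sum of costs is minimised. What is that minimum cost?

27

B5, B6, B7 together cover every certification (B5 ∪ B6 ∪ B7 = {X1, X2, X3, X4, X5, X6, X7, X8, X9, X10, X11}); total cost 13 + 2 + 12 = 27.
The greedy pick B3, B6, B7, B5 costs 29; no covering selection beats 27.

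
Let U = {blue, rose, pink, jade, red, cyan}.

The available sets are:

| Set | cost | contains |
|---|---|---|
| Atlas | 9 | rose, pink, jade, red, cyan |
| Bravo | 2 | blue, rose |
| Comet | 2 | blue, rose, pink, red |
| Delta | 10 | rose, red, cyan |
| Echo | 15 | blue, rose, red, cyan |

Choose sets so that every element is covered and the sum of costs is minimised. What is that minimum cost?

11

Atlas, Comet together cover every element (Atlas ∪ Comet = {blue, rose, pink, jade, red, cyan}); total cost 9 + 2 = 11.
No covering selection has total cost below 11.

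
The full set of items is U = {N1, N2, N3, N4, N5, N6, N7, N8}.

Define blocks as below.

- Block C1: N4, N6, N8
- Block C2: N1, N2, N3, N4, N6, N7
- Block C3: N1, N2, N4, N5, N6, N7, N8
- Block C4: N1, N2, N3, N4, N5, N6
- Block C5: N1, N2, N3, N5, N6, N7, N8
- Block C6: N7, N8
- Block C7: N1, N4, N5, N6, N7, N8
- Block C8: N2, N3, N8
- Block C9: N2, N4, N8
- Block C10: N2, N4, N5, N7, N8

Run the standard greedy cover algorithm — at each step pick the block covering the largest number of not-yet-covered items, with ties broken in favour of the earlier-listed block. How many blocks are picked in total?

Greedy: pick C3 (covers 7 new) → pick C2 (covers 1 new). Total picks: 2.

2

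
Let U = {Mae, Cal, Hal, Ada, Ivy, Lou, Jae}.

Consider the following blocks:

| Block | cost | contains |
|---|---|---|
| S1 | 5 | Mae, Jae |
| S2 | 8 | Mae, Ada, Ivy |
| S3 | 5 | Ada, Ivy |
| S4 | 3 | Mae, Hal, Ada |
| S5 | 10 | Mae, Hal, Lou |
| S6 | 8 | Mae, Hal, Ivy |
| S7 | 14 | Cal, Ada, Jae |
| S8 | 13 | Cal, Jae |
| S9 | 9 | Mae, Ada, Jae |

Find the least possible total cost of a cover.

S3, S5, S8 together cover every element (S3 ∪ S5 ∪ S8 = {Mae, Cal, Hal, Ada, Ivy, Lou, Jae}); total cost 5 + 10 + 13 = 28.
The greedy pick S4, S1, S3, S5, S8 costs 36; no covering selection beats 28.

28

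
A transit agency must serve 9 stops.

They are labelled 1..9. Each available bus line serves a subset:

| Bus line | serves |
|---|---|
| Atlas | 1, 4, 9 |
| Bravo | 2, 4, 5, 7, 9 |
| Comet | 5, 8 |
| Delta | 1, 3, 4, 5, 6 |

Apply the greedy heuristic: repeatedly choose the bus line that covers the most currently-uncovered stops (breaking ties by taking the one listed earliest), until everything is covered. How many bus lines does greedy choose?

3

Greedy: pick Bravo (covers 5 new) → pick Delta (covers 3 new) → pick Comet (covers 1 new). Total picks: 3.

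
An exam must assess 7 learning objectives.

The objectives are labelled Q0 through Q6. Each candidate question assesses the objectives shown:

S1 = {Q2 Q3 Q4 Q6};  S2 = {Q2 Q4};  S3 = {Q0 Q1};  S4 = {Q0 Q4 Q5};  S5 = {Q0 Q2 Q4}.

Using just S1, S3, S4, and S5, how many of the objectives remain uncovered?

Union of S1, S3, S4, S5 = {Q0, Q1, Q2, Q3, Q4, Q5, Q6} — that's every objective, so 0 are uncovered.

0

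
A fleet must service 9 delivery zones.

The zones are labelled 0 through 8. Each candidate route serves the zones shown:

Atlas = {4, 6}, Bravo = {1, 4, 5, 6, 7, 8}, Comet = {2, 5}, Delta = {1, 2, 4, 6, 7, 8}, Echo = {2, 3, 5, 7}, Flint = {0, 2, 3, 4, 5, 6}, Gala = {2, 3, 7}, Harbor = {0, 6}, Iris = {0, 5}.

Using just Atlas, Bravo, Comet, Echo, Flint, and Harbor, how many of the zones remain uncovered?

Union of Atlas, Bravo, Comet, Echo, Flint, Harbor = {0, 1, 2, 3, 4, 5, 6, 7, 8} — that's every zone, so 0 are uncovered.

0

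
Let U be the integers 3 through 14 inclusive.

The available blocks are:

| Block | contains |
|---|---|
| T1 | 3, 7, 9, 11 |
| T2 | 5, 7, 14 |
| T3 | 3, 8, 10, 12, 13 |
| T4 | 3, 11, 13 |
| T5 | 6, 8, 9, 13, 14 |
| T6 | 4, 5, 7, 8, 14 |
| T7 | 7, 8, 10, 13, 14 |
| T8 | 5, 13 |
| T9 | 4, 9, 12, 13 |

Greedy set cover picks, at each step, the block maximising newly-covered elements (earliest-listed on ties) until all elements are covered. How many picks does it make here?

4

Greedy: pick T3 (covers 5 new) → pick T6 (covers 4 new) → pick T1 (covers 2 new) → pick T5 (covers 1 new). Total picks: 4.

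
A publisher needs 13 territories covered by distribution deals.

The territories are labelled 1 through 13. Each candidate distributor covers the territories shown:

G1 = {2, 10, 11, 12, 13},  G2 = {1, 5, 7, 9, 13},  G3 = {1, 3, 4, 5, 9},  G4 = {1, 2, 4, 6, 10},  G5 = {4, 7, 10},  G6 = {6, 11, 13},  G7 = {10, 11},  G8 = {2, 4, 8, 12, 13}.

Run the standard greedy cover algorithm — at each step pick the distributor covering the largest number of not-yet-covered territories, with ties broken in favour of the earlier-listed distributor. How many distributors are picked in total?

Greedy: pick G1 (covers 5 new) → pick G3 (covers 5 new) → pick G2 (covers 1 new) → pick G4 (covers 1 new) → pick G8 (covers 1 new). Total picks: 5.
(The true minimum cover uses only 4 distributors, so greedy is not optimal here.)

5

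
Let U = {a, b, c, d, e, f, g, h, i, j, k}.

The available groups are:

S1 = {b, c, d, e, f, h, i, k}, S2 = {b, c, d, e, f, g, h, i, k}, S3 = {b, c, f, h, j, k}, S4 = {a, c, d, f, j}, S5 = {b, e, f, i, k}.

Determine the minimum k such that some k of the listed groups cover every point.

S2 and S4 together: S2 ∪ S4 = {a, b, c, d, e, f, g, h, i, j, k} — every point is covered.
No single group has all 11 points (the largest, S2, has 9), so 2 is optimal.

2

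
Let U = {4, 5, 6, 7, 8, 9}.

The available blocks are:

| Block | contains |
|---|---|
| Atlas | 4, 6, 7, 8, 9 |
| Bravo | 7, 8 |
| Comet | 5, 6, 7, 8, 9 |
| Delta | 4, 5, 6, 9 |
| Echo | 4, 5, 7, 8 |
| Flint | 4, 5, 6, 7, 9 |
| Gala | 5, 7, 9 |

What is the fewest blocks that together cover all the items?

2

Take {Bravo, Delta}. Their union is {4, 5, 6, 7, 8, 9}, which is all 6 items.
No single block has all 6 items (the largest, Atlas, has 5), so 2 is optimal.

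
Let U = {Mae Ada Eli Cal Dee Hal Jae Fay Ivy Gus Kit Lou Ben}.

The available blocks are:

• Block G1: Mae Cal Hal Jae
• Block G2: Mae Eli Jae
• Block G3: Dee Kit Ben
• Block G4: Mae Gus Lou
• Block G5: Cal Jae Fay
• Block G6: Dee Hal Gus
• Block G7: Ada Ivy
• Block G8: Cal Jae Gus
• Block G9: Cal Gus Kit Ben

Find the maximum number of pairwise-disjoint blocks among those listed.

G3, G4, G5, G7 are pairwise disjoint (G3={Dee,Kit,Ben}; G4={Mae,Gus,Lou}; G5={Cal,Jae,Fay}; G7={Ada,Ivy}).
Every remaining block overlaps one of these, and no 5 of the listed blocks are pairwise disjoint, so 4 is the maximum.

4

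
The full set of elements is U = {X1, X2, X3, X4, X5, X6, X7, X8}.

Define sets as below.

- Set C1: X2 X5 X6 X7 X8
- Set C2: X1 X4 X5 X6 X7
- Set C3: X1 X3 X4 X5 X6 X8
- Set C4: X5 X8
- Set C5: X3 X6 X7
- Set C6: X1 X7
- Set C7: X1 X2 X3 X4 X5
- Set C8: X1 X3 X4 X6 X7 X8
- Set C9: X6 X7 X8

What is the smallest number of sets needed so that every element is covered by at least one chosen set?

2

C1 and C8 together: C1 ∪ C8 = {X1, X2, X3, X4, X5, X6, X7, X8} — every element is covered.
No single set has all 8 elements (the largest, C3, has 6), so 2 is optimal.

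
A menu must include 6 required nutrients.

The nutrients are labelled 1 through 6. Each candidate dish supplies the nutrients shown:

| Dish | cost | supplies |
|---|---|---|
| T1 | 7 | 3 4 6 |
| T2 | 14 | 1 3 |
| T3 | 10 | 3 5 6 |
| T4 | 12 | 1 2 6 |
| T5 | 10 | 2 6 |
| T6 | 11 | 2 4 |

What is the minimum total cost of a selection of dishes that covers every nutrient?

T1, T3, T4 together cover every nutrient (T1 ∪ T3 ∪ T4 = {1, 2, 3, 4, 5, 6}); total cost 7 + 10 + 12 = 29.
No covering selection has total cost below 29.

29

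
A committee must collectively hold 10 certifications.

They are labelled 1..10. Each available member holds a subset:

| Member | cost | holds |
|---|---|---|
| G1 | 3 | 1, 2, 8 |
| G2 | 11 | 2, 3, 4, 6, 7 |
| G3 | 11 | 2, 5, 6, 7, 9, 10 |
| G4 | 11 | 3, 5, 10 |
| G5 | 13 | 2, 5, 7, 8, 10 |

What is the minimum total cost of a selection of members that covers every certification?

25

G1, G2, G3 together cover every certification (G1 ∪ G2 ∪ G3 = {1, 2, 3, 4, 5, 6, 7, 8, 9, 10}); total cost 3 + 11 + 11 = 25.
No covering selection has total cost below 25.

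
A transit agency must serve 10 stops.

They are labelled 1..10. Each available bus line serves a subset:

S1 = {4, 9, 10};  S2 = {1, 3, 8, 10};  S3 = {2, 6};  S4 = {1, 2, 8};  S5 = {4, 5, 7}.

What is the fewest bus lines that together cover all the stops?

S1 and S2 and S3 and S5 together: S1 ∪ S2 ∪ S3 ∪ S5 = {1, 2, 3, 4, 5, 6, 7, 8, 9, 10} — every stop is covered.
Only S1 contains 9, so S1 is forced; the remaining 7 stops need at least 3 more bus lines (each remaining bus line adds at most 3) — so at least 4 bus lines are needed, and 4 is optimal.

4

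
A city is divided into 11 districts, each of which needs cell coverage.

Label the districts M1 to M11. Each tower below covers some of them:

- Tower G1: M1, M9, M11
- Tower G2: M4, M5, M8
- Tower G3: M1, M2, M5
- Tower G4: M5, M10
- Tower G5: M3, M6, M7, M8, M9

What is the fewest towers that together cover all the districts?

Take {G1, G2, G3, G4, G5}. Their union is {M1, M2, M3, M4, M5, M6, M7, M8, M9, M10, M11}, which is all 11 districts.
No 4 of the 5 towers cover everything (all 5 combinations miss at least one district), so 5 is optimal.

5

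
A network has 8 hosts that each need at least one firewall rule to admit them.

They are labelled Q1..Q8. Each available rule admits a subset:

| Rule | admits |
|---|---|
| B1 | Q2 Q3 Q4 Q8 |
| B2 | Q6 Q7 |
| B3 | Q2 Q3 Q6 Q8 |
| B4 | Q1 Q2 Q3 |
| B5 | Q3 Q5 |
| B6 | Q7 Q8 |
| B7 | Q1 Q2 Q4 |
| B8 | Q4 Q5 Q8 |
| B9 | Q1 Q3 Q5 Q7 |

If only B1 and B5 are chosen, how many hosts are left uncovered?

Union of B1, B5 = {Q2, Q3, Q4, Q5, Q8}.
Not covered: Q1, Q6, Q7 — 3 hosts.

3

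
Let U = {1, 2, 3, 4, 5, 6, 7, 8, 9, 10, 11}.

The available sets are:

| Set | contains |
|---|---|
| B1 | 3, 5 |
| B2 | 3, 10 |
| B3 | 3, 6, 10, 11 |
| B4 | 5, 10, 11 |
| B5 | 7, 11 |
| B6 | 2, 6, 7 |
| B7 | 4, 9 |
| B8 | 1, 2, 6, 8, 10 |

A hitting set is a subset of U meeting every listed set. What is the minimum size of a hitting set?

4

H = {5, 7, 9, 10} meets every set (each contains at least one member of H), and |H| = 4.
The sets B1, B5, B7, B8 are pairwise disjoint, so any hitting set needs a separate item for each — at least 4. Hence 4 is optimal.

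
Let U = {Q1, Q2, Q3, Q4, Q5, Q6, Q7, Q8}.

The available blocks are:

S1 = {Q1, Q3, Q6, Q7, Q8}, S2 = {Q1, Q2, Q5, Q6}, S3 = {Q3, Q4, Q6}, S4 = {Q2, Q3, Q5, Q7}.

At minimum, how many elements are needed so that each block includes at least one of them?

2

Take H = {Q1, Q3}. Each listed block contains at least one of these, so H is a hitting set of size 2.
No single element lies in every block, so at least 2 are needed and 2 is optimal.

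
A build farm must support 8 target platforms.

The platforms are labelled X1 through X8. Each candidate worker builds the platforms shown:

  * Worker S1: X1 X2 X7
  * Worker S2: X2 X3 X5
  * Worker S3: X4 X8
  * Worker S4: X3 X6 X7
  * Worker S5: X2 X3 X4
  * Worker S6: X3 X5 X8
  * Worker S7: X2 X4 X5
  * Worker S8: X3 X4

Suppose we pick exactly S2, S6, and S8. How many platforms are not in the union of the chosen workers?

Union of S2, S6, S8 = {X2, X3, X4, X5, X8}.
Not covered: X1, X6, X7 — 3 platforms.

3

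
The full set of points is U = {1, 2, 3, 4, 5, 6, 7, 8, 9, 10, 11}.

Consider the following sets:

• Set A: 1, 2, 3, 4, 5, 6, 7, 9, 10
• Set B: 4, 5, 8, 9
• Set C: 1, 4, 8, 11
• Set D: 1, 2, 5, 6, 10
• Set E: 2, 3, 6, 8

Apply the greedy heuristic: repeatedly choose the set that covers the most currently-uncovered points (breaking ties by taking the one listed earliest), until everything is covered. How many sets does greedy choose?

Greedy: pick A (covers 9 new) → pick C (covers 2 new). Total picks: 2.

2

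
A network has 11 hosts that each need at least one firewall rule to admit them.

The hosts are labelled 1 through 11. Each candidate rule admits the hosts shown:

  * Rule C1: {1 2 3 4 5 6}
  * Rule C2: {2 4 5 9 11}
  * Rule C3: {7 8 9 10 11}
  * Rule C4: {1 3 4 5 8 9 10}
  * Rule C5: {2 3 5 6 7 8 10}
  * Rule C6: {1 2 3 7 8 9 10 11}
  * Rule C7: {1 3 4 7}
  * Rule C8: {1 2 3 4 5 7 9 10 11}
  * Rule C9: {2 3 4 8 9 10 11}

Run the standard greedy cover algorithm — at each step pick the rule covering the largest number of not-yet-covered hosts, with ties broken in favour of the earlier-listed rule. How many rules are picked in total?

2

Greedy: pick C8 (covers 9 new) → pick C5 (covers 2 new). Total picks: 2.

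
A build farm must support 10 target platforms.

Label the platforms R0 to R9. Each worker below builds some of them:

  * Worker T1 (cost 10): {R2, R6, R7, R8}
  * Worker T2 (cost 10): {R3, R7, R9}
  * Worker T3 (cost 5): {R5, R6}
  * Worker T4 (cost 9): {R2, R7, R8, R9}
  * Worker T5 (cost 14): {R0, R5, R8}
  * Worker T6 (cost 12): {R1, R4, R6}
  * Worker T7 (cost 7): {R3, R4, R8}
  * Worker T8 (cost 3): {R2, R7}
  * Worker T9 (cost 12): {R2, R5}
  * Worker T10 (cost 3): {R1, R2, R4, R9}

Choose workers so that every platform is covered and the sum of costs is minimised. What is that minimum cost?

32

T2, T3, T5, T10 together cover every platform (T2 ∪ T3 ∪ T5 ∪ T10 = {R0, R1, R2, R3, R4, R5, R6, R7, R8, R9}); total cost 10 + 5 + 14 + 3 = 32.
No covering selection has total cost below 32.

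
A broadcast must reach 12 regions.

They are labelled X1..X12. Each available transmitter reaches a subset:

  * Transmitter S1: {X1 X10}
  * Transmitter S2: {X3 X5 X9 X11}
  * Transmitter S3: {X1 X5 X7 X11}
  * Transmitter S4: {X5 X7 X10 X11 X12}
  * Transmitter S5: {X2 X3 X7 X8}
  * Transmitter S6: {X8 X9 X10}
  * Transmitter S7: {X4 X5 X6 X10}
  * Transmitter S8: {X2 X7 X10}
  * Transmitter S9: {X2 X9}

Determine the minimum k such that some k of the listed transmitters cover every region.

5

S3 and S4 and S5 and S6 and S7 together: S3 ∪ S4 ∪ S5 ∪ S6 ∪ S7 = {X1, X2, X3, X4, X5, X6, X7, X8, X9, X10, X11, X12} — every region is covered.
No 4 of the 9 transmitters cover everything (all 126 combinations miss at least one region), so 5 is optimal.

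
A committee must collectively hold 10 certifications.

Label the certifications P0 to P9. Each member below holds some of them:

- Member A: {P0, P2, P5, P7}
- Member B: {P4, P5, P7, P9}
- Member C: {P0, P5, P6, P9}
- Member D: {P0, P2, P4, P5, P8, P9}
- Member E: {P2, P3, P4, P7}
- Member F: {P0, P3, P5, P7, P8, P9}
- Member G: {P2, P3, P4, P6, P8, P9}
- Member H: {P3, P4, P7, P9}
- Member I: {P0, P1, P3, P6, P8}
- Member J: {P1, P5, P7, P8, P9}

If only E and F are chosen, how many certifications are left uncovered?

Union of E, F = {P0, P2, P3, P4, P5, P7, P8, P9}.
Not covered: P1, P6 — 2 certifications.

2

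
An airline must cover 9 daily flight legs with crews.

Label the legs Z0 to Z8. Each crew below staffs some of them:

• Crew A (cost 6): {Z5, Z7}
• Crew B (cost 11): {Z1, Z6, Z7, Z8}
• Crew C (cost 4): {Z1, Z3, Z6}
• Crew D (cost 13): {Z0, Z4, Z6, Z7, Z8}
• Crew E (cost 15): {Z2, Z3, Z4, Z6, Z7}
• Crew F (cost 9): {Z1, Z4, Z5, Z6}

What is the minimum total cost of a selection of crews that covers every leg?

D, E, F together cover every leg (D ∪ E ∪ F = {Z0, Z1, Z2, Z3, Z4, Z5, Z6, Z7, Z8}); total cost 13 + 15 + 9 = 37.
The greedy pick C, A, D, E costs 38; no covering selection beats 37.

37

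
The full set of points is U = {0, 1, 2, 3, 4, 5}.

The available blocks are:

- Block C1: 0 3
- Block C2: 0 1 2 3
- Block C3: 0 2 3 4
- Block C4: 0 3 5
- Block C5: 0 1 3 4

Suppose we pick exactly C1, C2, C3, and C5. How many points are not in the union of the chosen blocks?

Union of C1, C2, C3, C5 = {0, 1, 2, 3, 4}.
Not covered: 5 — 1 point.

1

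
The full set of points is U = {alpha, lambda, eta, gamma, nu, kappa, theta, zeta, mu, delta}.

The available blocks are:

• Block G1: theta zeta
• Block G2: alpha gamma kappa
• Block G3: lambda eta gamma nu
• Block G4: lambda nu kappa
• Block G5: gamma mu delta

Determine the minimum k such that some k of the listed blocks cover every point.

4

G1, G2, G3, and G5 cover everything between them: the union {alpha, lambda, eta, gamma, nu, kappa, theta, zeta, mu, delta} is all of U.
Only G2 contains alpha, so G2 is forced; the remaining 7 points need at least 3 more blocks (each remaining block adds at most 3) — so at least 4 blocks are needed, and 4 is optimal.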